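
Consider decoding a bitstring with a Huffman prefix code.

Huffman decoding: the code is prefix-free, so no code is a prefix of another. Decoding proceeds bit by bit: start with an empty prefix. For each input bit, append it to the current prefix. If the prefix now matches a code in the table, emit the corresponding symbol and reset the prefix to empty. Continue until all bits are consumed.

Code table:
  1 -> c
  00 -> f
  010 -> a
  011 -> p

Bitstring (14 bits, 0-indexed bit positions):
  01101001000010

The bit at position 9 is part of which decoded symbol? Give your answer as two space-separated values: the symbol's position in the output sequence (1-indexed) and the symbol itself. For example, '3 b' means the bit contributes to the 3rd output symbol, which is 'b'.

Answer: 4 f

Derivation:
Bit 0: prefix='0' (no match yet)
Bit 1: prefix='01' (no match yet)
Bit 2: prefix='011' -> emit 'p', reset
Bit 3: prefix='0' (no match yet)
Bit 4: prefix='01' (no match yet)
Bit 5: prefix='010' -> emit 'a', reset
Bit 6: prefix='0' (no match yet)
Bit 7: prefix='01' (no match yet)
Bit 8: prefix='010' -> emit 'a', reset
Bit 9: prefix='0' (no match yet)
Bit 10: prefix='00' -> emit 'f', reset
Bit 11: prefix='0' (no match yet)
Bit 12: prefix='01' (no match yet)
Bit 13: prefix='010' -> emit 'a', reset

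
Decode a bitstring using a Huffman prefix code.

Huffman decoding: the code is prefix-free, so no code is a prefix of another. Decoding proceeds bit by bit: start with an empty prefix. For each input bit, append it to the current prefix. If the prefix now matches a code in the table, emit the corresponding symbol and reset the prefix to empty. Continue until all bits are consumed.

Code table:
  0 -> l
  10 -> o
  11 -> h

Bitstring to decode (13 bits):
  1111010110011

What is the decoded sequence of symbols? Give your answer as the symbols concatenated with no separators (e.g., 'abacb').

Bit 0: prefix='1' (no match yet)
Bit 1: prefix='11' -> emit 'h', reset
Bit 2: prefix='1' (no match yet)
Bit 3: prefix='11' -> emit 'h', reset
Bit 4: prefix='0' -> emit 'l', reset
Bit 5: prefix='1' (no match yet)
Bit 6: prefix='10' -> emit 'o', reset
Bit 7: prefix='1' (no match yet)
Bit 8: prefix='11' -> emit 'h', reset
Bit 9: prefix='0' -> emit 'l', reset
Bit 10: prefix='0' -> emit 'l', reset
Bit 11: prefix='1' (no match yet)
Bit 12: prefix='11' -> emit 'h', reset

Answer: hhlohllh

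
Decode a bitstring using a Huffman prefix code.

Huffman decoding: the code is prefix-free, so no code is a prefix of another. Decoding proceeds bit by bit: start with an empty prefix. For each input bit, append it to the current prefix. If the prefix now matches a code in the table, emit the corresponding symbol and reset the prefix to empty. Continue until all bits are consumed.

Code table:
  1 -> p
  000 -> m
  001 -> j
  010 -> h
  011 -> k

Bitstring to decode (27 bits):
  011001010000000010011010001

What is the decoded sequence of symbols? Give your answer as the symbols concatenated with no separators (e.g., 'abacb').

Bit 0: prefix='0' (no match yet)
Bit 1: prefix='01' (no match yet)
Bit 2: prefix='011' -> emit 'k', reset
Bit 3: prefix='0' (no match yet)
Bit 4: prefix='00' (no match yet)
Bit 5: prefix='001' -> emit 'j', reset
Bit 6: prefix='0' (no match yet)
Bit 7: prefix='01' (no match yet)
Bit 8: prefix='010' -> emit 'h', reset
Bit 9: prefix='0' (no match yet)
Bit 10: prefix='00' (no match yet)
Bit 11: prefix='000' -> emit 'm', reset
Bit 12: prefix='0' (no match yet)
Bit 13: prefix='00' (no match yet)
Bit 14: prefix='000' -> emit 'm', reset
Bit 15: prefix='0' (no match yet)
Bit 16: prefix='01' (no match yet)
Bit 17: prefix='010' -> emit 'h', reset
Bit 18: prefix='0' (no match yet)
Bit 19: prefix='01' (no match yet)
Bit 20: prefix='011' -> emit 'k', reset
Bit 21: prefix='0' (no match yet)
Bit 22: prefix='01' (no match yet)
Bit 23: prefix='010' -> emit 'h', reset
Bit 24: prefix='0' (no match yet)
Bit 25: prefix='00' (no match yet)
Bit 26: prefix='001' -> emit 'j', reset

Answer: kjhmmhkhj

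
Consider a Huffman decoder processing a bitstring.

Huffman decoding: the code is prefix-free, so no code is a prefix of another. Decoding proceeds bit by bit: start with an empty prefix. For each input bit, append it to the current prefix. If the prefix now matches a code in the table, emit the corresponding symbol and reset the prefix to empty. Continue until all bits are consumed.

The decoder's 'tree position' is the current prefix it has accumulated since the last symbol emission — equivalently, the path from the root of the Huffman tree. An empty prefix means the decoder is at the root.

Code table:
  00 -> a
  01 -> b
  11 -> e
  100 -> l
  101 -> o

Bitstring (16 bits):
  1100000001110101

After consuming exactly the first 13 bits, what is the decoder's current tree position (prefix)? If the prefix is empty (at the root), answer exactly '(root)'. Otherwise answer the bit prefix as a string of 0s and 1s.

Answer: 0

Derivation:
Bit 0: prefix='1' (no match yet)
Bit 1: prefix='11' -> emit 'e', reset
Bit 2: prefix='0' (no match yet)
Bit 3: prefix='00' -> emit 'a', reset
Bit 4: prefix='0' (no match yet)
Bit 5: prefix='00' -> emit 'a', reset
Bit 6: prefix='0' (no match yet)
Bit 7: prefix='00' -> emit 'a', reset
Bit 8: prefix='0' (no match yet)
Bit 9: prefix='01' -> emit 'b', reset
Bit 10: prefix='1' (no match yet)
Bit 11: prefix='11' -> emit 'e', reset
Bit 12: prefix='0' (no match yet)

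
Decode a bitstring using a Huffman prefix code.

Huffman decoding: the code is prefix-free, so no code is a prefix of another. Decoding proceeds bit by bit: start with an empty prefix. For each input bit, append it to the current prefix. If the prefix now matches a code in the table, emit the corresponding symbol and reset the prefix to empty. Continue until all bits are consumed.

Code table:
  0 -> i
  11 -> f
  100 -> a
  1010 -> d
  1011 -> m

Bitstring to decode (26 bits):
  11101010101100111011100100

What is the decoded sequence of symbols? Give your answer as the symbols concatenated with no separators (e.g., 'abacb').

Answer: fddfiifmaa

Derivation:
Bit 0: prefix='1' (no match yet)
Bit 1: prefix='11' -> emit 'f', reset
Bit 2: prefix='1' (no match yet)
Bit 3: prefix='10' (no match yet)
Bit 4: prefix='101' (no match yet)
Bit 5: prefix='1010' -> emit 'd', reset
Bit 6: prefix='1' (no match yet)
Bit 7: prefix='10' (no match yet)
Bit 8: prefix='101' (no match yet)
Bit 9: prefix='1010' -> emit 'd', reset
Bit 10: prefix='1' (no match yet)
Bit 11: prefix='11' -> emit 'f', reset
Bit 12: prefix='0' -> emit 'i', reset
Bit 13: prefix='0' -> emit 'i', reset
Bit 14: prefix='1' (no match yet)
Bit 15: prefix='11' -> emit 'f', reset
Bit 16: prefix='1' (no match yet)
Bit 17: prefix='10' (no match yet)
Bit 18: prefix='101' (no match yet)
Bit 19: prefix='1011' -> emit 'm', reset
Bit 20: prefix='1' (no match yet)
Bit 21: prefix='10' (no match yet)
Bit 22: prefix='100' -> emit 'a', reset
Bit 23: prefix='1' (no match yet)
Bit 24: prefix='10' (no match yet)
Bit 25: prefix='100' -> emit 'a', reset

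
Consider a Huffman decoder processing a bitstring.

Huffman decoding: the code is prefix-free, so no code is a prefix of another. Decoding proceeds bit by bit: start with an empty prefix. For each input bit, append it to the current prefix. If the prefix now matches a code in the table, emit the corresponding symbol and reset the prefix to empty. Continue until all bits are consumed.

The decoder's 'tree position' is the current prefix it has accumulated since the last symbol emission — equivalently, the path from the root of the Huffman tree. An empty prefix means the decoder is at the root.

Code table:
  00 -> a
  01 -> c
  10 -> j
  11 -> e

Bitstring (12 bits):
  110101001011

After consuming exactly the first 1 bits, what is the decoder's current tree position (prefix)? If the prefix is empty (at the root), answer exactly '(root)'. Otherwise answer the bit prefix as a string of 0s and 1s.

Answer: 1

Derivation:
Bit 0: prefix='1' (no match yet)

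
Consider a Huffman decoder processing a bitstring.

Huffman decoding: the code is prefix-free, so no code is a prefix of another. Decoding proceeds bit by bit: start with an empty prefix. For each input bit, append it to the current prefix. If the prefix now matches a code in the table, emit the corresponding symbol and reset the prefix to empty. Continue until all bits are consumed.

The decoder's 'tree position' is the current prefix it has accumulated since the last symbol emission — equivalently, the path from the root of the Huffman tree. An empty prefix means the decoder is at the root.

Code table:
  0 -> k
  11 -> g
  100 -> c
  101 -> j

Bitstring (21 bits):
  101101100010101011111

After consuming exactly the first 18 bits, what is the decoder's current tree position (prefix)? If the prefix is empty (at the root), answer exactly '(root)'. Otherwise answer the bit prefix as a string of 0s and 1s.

Bit 0: prefix='1' (no match yet)
Bit 1: prefix='10' (no match yet)
Bit 2: prefix='101' -> emit 'j', reset
Bit 3: prefix='1' (no match yet)
Bit 4: prefix='10' (no match yet)
Bit 5: prefix='101' -> emit 'j', reset
Bit 6: prefix='1' (no match yet)
Bit 7: prefix='10' (no match yet)
Bit 8: prefix='100' -> emit 'c', reset
Bit 9: prefix='0' -> emit 'k', reset
Bit 10: prefix='1' (no match yet)
Bit 11: prefix='10' (no match yet)
Bit 12: prefix='101' -> emit 'j', reset
Bit 13: prefix='0' -> emit 'k', reset
Bit 14: prefix='1' (no match yet)
Bit 15: prefix='10' (no match yet)
Bit 16: prefix='101' -> emit 'j', reset
Bit 17: prefix='1' (no match yet)

Answer: 1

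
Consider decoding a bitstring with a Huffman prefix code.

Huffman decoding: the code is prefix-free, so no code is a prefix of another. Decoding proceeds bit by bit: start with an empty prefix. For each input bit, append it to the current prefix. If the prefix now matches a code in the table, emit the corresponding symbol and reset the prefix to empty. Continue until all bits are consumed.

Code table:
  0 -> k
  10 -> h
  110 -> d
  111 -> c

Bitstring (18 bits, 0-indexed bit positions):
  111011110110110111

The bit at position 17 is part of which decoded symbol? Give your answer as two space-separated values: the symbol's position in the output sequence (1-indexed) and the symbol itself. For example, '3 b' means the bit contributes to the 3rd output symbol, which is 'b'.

Bit 0: prefix='1' (no match yet)
Bit 1: prefix='11' (no match yet)
Bit 2: prefix='111' -> emit 'c', reset
Bit 3: prefix='0' -> emit 'k', reset
Bit 4: prefix='1' (no match yet)
Bit 5: prefix='11' (no match yet)
Bit 6: prefix='111' -> emit 'c', reset
Bit 7: prefix='1' (no match yet)
Bit 8: prefix='10' -> emit 'h', reset
Bit 9: prefix='1' (no match yet)
Bit 10: prefix='11' (no match yet)
Bit 11: prefix='110' -> emit 'd', reset
Bit 12: prefix='1' (no match yet)
Bit 13: prefix='11' (no match yet)
Bit 14: prefix='110' -> emit 'd', reset
Bit 15: prefix='1' (no match yet)
Bit 16: prefix='11' (no match yet)
Bit 17: prefix='111' -> emit 'c', reset

Answer: 7 c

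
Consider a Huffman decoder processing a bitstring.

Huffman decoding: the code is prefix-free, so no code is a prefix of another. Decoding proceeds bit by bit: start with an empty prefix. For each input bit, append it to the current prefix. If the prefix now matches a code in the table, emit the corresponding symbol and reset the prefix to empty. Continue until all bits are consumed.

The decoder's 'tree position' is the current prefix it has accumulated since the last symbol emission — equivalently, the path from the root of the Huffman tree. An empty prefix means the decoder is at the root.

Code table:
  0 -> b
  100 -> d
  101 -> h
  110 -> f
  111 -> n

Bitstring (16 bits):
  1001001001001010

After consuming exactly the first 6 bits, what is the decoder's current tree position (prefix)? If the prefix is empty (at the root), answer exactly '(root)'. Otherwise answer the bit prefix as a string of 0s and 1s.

Answer: (root)

Derivation:
Bit 0: prefix='1' (no match yet)
Bit 1: prefix='10' (no match yet)
Bit 2: prefix='100' -> emit 'd', reset
Bit 3: prefix='1' (no match yet)
Bit 4: prefix='10' (no match yet)
Bit 5: prefix='100' -> emit 'd', reset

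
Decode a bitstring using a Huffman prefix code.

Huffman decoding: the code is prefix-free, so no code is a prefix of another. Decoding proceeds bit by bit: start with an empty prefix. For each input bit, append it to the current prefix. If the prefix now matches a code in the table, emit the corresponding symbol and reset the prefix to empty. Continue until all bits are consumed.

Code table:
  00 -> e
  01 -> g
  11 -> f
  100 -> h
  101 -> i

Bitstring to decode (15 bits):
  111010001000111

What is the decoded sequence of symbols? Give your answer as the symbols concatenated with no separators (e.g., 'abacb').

Bit 0: prefix='1' (no match yet)
Bit 1: prefix='11' -> emit 'f', reset
Bit 2: prefix='1' (no match yet)
Bit 3: prefix='10' (no match yet)
Bit 4: prefix='101' -> emit 'i', reset
Bit 5: prefix='0' (no match yet)
Bit 6: prefix='00' -> emit 'e', reset
Bit 7: prefix='0' (no match yet)
Bit 8: prefix='01' -> emit 'g', reset
Bit 9: prefix='0' (no match yet)
Bit 10: prefix='00' -> emit 'e', reset
Bit 11: prefix='0' (no match yet)
Bit 12: prefix='01' -> emit 'g', reset
Bit 13: prefix='1' (no match yet)
Bit 14: prefix='11' -> emit 'f', reset

Answer: fiegegf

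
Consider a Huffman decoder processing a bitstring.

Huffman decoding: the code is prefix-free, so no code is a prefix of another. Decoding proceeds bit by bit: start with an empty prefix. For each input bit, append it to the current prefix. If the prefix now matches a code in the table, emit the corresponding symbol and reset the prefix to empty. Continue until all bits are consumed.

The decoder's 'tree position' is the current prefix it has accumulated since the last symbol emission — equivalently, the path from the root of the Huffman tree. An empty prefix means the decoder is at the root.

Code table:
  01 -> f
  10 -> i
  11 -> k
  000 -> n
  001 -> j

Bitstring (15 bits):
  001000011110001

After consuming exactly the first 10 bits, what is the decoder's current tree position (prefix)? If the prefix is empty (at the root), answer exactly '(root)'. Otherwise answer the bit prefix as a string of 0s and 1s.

Bit 0: prefix='0' (no match yet)
Bit 1: prefix='00' (no match yet)
Bit 2: prefix='001' -> emit 'j', reset
Bit 3: prefix='0' (no match yet)
Bit 4: prefix='00' (no match yet)
Bit 5: prefix='000' -> emit 'n', reset
Bit 6: prefix='0' (no match yet)
Bit 7: prefix='01' -> emit 'f', reset
Bit 8: prefix='1' (no match yet)
Bit 9: prefix='11' -> emit 'k', reset

Answer: (root)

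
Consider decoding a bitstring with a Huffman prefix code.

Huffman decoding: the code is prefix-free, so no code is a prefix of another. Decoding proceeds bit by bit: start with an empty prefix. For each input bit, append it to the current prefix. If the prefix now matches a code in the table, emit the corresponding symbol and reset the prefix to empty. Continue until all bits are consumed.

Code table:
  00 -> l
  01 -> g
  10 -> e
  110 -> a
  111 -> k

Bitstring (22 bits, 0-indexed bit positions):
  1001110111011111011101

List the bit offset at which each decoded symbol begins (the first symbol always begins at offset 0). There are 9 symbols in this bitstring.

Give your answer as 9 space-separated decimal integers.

Bit 0: prefix='1' (no match yet)
Bit 1: prefix='10' -> emit 'e', reset
Bit 2: prefix='0' (no match yet)
Bit 3: prefix='01' -> emit 'g', reset
Bit 4: prefix='1' (no match yet)
Bit 5: prefix='11' (no match yet)
Bit 6: prefix='110' -> emit 'a', reset
Bit 7: prefix='1' (no match yet)
Bit 8: prefix='11' (no match yet)
Bit 9: prefix='111' -> emit 'k', reset
Bit 10: prefix='0' (no match yet)
Bit 11: prefix='01' -> emit 'g', reset
Bit 12: prefix='1' (no match yet)
Bit 13: prefix='11' (no match yet)
Bit 14: prefix='111' -> emit 'k', reset
Bit 15: prefix='1' (no match yet)
Bit 16: prefix='10' -> emit 'e', reset
Bit 17: prefix='1' (no match yet)
Bit 18: prefix='11' (no match yet)
Bit 19: prefix='111' -> emit 'k', reset
Bit 20: prefix='0' (no match yet)
Bit 21: prefix='01' -> emit 'g', reset

Answer: 0 2 4 7 10 12 15 17 20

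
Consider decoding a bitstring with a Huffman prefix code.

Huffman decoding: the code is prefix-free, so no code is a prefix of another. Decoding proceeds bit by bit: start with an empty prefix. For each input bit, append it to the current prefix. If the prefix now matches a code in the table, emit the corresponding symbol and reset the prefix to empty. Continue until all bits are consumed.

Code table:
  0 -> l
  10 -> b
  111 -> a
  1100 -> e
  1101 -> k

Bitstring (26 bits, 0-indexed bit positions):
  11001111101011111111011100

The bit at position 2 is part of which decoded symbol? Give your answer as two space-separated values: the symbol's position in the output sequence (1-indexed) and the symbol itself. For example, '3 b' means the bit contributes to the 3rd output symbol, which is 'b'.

Answer: 1 e

Derivation:
Bit 0: prefix='1' (no match yet)
Bit 1: prefix='11' (no match yet)
Bit 2: prefix='110' (no match yet)
Bit 3: prefix='1100' -> emit 'e', reset
Bit 4: prefix='1' (no match yet)
Bit 5: prefix='11' (no match yet)
Bit 6: prefix='111' -> emit 'a', reset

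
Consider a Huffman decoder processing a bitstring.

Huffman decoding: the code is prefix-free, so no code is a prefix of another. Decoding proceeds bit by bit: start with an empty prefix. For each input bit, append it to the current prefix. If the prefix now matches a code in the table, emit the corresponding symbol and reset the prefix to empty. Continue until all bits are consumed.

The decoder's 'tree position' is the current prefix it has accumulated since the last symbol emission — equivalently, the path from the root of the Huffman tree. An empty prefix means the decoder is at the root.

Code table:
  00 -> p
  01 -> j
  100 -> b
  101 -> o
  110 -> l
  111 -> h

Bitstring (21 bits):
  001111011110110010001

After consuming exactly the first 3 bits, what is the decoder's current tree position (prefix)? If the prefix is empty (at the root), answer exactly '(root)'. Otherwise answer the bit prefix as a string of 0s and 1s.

Answer: 1

Derivation:
Bit 0: prefix='0' (no match yet)
Bit 1: prefix='00' -> emit 'p', reset
Bit 2: prefix='1' (no match yet)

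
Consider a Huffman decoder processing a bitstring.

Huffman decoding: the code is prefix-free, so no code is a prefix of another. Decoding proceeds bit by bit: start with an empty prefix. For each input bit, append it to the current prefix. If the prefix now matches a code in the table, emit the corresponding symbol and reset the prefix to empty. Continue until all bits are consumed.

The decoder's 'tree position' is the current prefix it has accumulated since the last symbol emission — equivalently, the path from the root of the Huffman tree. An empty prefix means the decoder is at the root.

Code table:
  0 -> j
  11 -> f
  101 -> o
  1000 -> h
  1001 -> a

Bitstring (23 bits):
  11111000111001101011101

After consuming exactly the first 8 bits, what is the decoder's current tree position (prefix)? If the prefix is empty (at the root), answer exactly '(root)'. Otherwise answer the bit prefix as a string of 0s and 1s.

Bit 0: prefix='1' (no match yet)
Bit 1: prefix='11' -> emit 'f', reset
Bit 2: prefix='1' (no match yet)
Bit 3: prefix='11' -> emit 'f', reset
Bit 4: prefix='1' (no match yet)
Bit 5: prefix='10' (no match yet)
Bit 6: prefix='100' (no match yet)
Bit 7: prefix='1000' -> emit 'h', reset

Answer: (root)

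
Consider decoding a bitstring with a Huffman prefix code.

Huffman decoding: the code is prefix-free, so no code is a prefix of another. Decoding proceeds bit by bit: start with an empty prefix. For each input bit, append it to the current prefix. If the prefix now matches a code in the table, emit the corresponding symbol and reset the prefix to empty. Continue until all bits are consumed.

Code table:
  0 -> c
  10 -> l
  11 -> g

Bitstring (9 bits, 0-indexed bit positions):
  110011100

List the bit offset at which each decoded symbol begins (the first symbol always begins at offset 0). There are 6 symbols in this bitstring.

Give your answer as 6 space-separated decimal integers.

Bit 0: prefix='1' (no match yet)
Bit 1: prefix='11' -> emit 'g', reset
Bit 2: prefix='0' -> emit 'c', reset
Bit 3: prefix='0' -> emit 'c', reset
Bit 4: prefix='1' (no match yet)
Bit 5: prefix='11' -> emit 'g', reset
Bit 6: prefix='1' (no match yet)
Bit 7: prefix='10' -> emit 'l', reset
Bit 8: prefix='0' -> emit 'c', reset

Answer: 0 2 3 4 6 8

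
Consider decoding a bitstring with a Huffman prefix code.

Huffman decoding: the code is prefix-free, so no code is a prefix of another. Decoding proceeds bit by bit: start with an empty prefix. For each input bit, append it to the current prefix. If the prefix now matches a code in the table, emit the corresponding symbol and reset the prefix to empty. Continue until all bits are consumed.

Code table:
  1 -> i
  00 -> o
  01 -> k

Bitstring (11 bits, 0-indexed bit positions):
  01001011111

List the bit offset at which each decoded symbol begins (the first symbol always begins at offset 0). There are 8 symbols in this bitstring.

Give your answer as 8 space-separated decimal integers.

Answer: 0 2 4 5 7 8 9 10

Derivation:
Bit 0: prefix='0' (no match yet)
Bit 1: prefix='01' -> emit 'k', reset
Bit 2: prefix='0' (no match yet)
Bit 3: prefix='00' -> emit 'o', reset
Bit 4: prefix='1' -> emit 'i', reset
Bit 5: prefix='0' (no match yet)
Bit 6: prefix='01' -> emit 'k', reset
Bit 7: prefix='1' -> emit 'i', reset
Bit 8: prefix='1' -> emit 'i', reset
Bit 9: prefix='1' -> emit 'i', reset
Bit 10: prefix='1' -> emit 'i', reset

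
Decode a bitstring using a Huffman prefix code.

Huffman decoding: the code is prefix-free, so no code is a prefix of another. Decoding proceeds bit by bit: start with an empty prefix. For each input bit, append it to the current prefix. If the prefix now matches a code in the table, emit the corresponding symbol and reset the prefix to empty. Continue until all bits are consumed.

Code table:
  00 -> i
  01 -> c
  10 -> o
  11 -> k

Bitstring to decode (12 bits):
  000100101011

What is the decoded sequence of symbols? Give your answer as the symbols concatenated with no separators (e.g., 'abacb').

Bit 0: prefix='0' (no match yet)
Bit 1: prefix='00' -> emit 'i', reset
Bit 2: prefix='0' (no match yet)
Bit 3: prefix='01' -> emit 'c', reset
Bit 4: prefix='0' (no match yet)
Bit 5: prefix='00' -> emit 'i', reset
Bit 6: prefix='1' (no match yet)
Bit 7: prefix='10' -> emit 'o', reset
Bit 8: prefix='1' (no match yet)
Bit 9: prefix='10' -> emit 'o', reset
Bit 10: prefix='1' (no match yet)
Bit 11: prefix='11' -> emit 'k', reset

Answer: iciook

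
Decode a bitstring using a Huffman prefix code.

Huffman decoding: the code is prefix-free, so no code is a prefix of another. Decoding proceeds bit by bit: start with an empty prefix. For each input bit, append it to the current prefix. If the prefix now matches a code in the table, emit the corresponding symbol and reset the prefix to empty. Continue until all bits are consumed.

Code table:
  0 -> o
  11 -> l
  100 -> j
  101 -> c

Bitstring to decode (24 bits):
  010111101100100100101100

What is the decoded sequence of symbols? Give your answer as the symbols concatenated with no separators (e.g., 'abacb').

Bit 0: prefix='0' -> emit 'o', reset
Bit 1: prefix='1' (no match yet)
Bit 2: prefix='10' (no match yet)
Bit 3: prefix='101' -> emit 'c', reset
Bit 4: prefix='1' (no match yet)
Bit 5: prefix='11' -> emit 'l', reset
Bit 6: prefix='1' (no match yet)
Bit 7: prefix='10' (no match yet)
Bit 8: prefix='101' -> emit 'c', reset
Bit 9: prefix='1' (no match yet)
Bit 10: prefix='10' (no match yet)
Bit 11: prefix='100' -> emit 'j', reset
Bit 12: prefix='1' (no match yet)
Bit 13: prefix='10' (no match yet)
Bit 14: prefix='100' -> emit 'j', reset
Bit 15: prefix='1' (no match yet)
Bit 16: prefix='10' (no match yet)
Bit 17: prefix='100' -> emit 'j', reset
Bit 18: prefix='1' (no match yet)
Bit 19: prefix='10' (no match yet)
Bit 20: prefix='101' -> emit 'c', reset
Bit 21: prefix='1' (no match yet)
Bit 22: prefix='10' (no match yet)
Bit 23: prefix='100' -> emit 'j', reset

Answer: oclcjjjcj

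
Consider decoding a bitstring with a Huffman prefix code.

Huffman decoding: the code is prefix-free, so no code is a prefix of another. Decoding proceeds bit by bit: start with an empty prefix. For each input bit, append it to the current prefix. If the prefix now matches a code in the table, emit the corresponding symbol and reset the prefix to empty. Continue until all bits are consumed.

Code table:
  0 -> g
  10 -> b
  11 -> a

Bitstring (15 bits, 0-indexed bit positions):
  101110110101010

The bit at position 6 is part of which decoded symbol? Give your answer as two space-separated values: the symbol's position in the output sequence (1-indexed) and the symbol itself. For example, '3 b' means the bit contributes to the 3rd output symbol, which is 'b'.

Bit 0: prefix='1' (no match yet)
Bit 1: prefix='10' -> emit 'b', reset
Bit 2: prefix='1' (no match yet)
Bit 3: prefix='11' -> emit 'a', reset
Bit 4: prefix='1' (no match yet)
Bit 5: prefix='10' -> emit 'b', reset
Bit 6: prefix='1' (no match yet)
Bit 7: prefix='11' -> emit 'a', reset
Bit 8: prefix='0' -> emit 'g', reset
Bit 9: prefix='1' (no match yet)
Bit 10: prefix='10' -> emit 'b', reset

Answer: 4 a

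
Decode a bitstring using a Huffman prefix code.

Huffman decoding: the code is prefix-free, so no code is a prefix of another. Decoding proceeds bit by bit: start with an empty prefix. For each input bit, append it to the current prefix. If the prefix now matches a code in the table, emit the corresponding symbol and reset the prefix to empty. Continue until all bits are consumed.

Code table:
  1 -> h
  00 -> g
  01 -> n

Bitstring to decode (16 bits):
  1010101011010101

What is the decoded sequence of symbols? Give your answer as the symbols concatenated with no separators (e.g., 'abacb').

Bit 0: prefix='1' -> emit 'h', reset
Bit 1: prefix='0' (no match yet)
Bit 2: prefix='01' -> emit 'n', reset
Bit 3: prefix='0' (no match yet)
Bit 4: prefix='01' -> emit 'n', reset
Bit 5: prefix='0' (no match yet)
Bit 6: prefix='01' -> emit 'n', reset
Bit 7: prefix='0' (no match yet)
Bit 8: prefix='01' -> emit 'n', reset
Bit 9: prefix='1' -> emit 'h', reset
Bit 10: prefix='0' (no match yet)
Bit 11: prefix='01' -> emit 'n', reset
Bit 12: prefix='0' (no match yet)
Bit 13: prefix='01' -> emit 'n', reset
Bit 14: prefix='0' (no match yet)
Bit 15: prefix='01' -> emit 'n', reset

Answer: hnnnnhnnn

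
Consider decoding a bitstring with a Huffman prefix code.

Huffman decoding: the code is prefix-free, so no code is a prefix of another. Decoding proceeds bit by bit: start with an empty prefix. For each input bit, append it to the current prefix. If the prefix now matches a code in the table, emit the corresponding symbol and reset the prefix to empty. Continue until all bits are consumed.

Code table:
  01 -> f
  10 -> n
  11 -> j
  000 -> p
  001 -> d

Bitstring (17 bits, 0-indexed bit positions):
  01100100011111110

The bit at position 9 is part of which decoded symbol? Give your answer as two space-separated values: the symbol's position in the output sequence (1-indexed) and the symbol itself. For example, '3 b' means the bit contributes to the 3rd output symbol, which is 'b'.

Bit 0: prefix='0' (no match yet)
Bit 1: prefix='01' -> emit 'f', reset
Bit 2: prefix='1' (no match yet)
Bit 3: prefix='10' -> emit 'n', reset
Bit 4: prefix='0' (no match yet)
Bit 5: prefix='01' -> emit 'f', reset
Bit 6: prefix='0' (no match yet)
Bit 7: prefix='00' (no match yet)
Bit 8: prefix='000' -> emit 'p', reset
Bit 9: prefix='1' (no match yet)
Bit 10: prefix='11' -> emit 'j', reset
Bit 11: prefix='1' (no match yet)
Bit 12: prefix='11' -> emit 'j', reset
Bit 13: prefix='1' (no match yet)

Answer: 5 j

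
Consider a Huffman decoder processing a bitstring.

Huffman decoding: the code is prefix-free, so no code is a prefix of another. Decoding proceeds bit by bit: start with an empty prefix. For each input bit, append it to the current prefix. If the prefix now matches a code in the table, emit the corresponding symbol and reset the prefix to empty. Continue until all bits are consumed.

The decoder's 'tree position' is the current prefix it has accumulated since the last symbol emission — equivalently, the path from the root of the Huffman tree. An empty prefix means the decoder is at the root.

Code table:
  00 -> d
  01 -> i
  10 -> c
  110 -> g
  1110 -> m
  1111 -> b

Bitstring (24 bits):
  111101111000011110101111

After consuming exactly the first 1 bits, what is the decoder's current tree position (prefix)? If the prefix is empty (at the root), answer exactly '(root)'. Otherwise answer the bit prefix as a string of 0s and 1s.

Bit 0: prefix='1' (no match yet)

Answer: 1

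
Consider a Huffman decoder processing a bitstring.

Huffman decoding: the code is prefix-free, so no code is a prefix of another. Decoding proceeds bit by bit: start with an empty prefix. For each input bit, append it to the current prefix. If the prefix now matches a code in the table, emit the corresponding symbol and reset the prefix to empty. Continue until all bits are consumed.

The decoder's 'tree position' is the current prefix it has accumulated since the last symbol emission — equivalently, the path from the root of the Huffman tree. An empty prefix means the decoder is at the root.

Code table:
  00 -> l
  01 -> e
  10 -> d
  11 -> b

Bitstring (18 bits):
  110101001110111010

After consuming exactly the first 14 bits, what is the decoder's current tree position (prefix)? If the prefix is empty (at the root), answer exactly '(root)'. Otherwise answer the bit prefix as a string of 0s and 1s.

Bit 0: prefix='1' (no match yet)
Bit 1: prefix='11' -> emit 'b', reset
Bit 2: prefix='0' (no match yet)
Bit 3: prefix='01' -> emit 'e', reset
Bit 4: prefix='0' (no match yet)
Bit 5: prefix='01' -> emit 'e', reset
Bit 6: prefix='0' (no match yet)
Bit 7: prefix='00' -> emit 'l', reset
Bit 8: prefix='1' (no match yet)
Bit 9: prefix='11' -> emit 'b', reset
Bit 10: prefix='1' (no match yet)
Bit 11: prefix='10' -> emit 'd', reset
Bit 12: prefix='1' (no match yet)
Bit 13: prefix='11' -> emit 'b', reset

Answer: (root)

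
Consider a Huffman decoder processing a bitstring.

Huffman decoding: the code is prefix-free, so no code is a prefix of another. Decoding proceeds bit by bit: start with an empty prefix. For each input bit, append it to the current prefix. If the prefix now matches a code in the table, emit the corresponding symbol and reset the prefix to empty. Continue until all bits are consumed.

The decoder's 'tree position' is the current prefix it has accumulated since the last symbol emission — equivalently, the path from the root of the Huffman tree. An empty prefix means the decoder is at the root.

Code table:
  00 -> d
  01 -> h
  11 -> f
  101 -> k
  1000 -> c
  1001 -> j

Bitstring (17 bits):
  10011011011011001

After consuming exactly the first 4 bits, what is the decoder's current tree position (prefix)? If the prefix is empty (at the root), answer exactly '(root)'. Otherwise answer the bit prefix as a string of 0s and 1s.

Answer: (root)

Derivation:
Bit 0: prefix='1' (no match yet)
Bit 1: prefix='10' (no match yet)
Bit 2: prefix='100' (no match yet)
Bit 3: prefix='1001' -> emit 'j', reset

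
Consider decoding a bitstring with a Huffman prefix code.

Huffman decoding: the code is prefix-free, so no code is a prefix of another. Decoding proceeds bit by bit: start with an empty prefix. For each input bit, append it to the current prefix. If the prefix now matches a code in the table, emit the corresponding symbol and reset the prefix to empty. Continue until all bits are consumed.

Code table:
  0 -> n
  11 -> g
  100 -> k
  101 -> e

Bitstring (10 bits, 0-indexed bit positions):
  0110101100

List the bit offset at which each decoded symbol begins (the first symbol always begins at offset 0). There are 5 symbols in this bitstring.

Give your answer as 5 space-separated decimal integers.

Bit 0: prefix='0' -> emit 'n', reset
Bit 1: prefix='1' (no match yet)
Bit 2: prefix='11' -> emit 'g', reset
Bit 3: prefix='0' -> emit 'n', reset
Bit 4: prefix='1' (no match yet)
Bit 5: prefix='10' (no match yet)
Bit 6: prefix='101' -> emit 'e', reset
Bit 7: prefix='1' (no match yet)
Bit 8: prefix='10' (no match yet)
Bit 9: prefix='100' -> emit 'k', reset

Answer: 0 1 3 4 7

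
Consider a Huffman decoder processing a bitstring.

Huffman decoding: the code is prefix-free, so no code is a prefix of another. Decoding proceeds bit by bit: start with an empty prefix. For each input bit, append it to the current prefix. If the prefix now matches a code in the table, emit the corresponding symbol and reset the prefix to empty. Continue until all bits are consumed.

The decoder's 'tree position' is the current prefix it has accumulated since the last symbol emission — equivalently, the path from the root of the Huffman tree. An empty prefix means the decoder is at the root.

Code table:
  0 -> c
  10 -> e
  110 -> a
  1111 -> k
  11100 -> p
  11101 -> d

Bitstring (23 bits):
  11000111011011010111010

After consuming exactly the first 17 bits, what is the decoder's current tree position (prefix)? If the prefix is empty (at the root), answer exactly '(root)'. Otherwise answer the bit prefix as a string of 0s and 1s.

Answer: (root)

Derivation:
Bit 0: prefix='1' (no match yet)
Bit 1: prefix='11' (no match yet)
Bit 2: prefix='110' -> emit 'a', reset
Bit 3: prefix='0' -> emit 'c', reset
Bit 4: prefix='0' -> emit 'c', reset
Bit 5: prefix='1' (no match yet)
Bit 6: prefix='11' (no match yet)
Bit 7: prefix='111' (no match yet)
Bit 8: prefix='1110' (no match yet)
Bit 9: prefix='11101' -> emit 'd', reset
Bit 10: prefix='1' (no match yet)
Bit 11: prefix='10' -> emit 'e', reset
Bit 12: prefix='1' (no match yet)
Bit 13: prefix='11' (no match yet)
Bit 14: prefix='110' -> emit 'a', reset
Bit 15: prefix='1' (no match yet)
Bit 16: prefix='10' -> emit 'e', reset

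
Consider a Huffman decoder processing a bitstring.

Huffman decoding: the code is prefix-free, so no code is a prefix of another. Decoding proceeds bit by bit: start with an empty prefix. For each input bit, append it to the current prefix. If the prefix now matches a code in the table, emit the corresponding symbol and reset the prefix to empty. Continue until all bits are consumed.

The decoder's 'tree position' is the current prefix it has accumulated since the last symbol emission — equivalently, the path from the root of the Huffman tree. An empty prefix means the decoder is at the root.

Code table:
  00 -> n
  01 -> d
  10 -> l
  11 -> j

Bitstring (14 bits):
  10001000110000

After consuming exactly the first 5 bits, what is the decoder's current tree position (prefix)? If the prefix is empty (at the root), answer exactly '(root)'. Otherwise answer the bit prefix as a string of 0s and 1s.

Bit 0: prefix='1' (no match yet)
Bit 1: prefix='10' -> emit 'l', reset
Bit 2: prefix='0' (no match yet)
Bit 3: prefix='00' -> emit 'n', reset
Bit 4: prefix='1' (no match yet)

Answer: 1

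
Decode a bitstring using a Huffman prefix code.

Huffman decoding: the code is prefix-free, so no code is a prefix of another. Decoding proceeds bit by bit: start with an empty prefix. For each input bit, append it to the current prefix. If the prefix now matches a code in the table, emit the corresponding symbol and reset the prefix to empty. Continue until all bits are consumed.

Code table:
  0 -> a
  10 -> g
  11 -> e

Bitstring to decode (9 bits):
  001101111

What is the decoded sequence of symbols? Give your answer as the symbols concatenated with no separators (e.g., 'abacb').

Answer: aaeaee

Derivation:
Bit 0: prefix='0' -> emit 'a', reset
Bit 1: prefix='0' -> emit 'a', reset
Bit 2: prefix='1' (no match yet)
Bit 3: prefix='11' -> emit 'e', reset
Bit 4: prefix='0' -> emit 'a', reset
Bit 5: prefix='1' (no match yet)
Bit 6: prefix='11' -> emit 'e', reset
Bit 7: prefix='1' (no match yet)
Bit 8: prefix='11' -> emit 'e', reset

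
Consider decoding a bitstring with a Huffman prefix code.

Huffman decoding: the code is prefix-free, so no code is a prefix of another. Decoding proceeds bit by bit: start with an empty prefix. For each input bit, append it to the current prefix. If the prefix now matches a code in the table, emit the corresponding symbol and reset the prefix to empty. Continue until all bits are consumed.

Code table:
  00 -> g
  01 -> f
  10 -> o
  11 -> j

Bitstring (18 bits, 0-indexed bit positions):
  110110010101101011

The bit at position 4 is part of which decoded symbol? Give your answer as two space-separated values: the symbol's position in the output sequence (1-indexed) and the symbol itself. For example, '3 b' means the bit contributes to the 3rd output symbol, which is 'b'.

Answer: 3 o

Derivation:
Bit 0: prefix='1' (no match yet)
Bit 1: prefix='11' -> emit 'j', reset
Bit 2: prefix='0' (no match yet)
Bit 3: prefix='01' -> emit 'f', reset
Bit 4: prefix='1' (no match yet)
Bit 5: prefix='10' -> emit 'o', reset
Bit 6: prefix='0' (no match yet)
Bit 7: prefix='01' -> emit 'f', reset
Bit 8: prefix='0' (no match yet)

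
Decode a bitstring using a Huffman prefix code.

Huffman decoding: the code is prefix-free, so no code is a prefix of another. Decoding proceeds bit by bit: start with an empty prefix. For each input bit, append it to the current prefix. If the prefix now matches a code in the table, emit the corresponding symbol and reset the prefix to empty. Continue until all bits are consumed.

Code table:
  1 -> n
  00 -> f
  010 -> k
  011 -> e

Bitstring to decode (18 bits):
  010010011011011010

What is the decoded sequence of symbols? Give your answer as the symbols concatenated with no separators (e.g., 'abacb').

Answer: kkeeek

Derivation:
Bit 0: prefix='0' (no match yet)
Bit 1: prefix='01' (no match yet)
Bit 2: prefix='010' -> emit 'k', reset
Bit 3: prefix='0' (no match yet)
Bit 4: prefix='01' (no match yet)
Bit 5: prefix='010' -> emit 'k', reset
Bit 6: prefix='0' (no match yet)
Bit 7: prefix='01' (no match yet)
Bit 8: prefix='011' -> emit 'e', reset
Bit 9: prefix='0' (no match yet)
Bit 10: prefix='01' (no match yet)
Bit 11: prefix='011' -> emit 'e', reset
Bit 12: prefix='0' (no match yet)
Bit 13: prefix='01' (no match yet)
Bit 14: prefix='011' -> emit 'e', reset
Bit 15: prefix='0' (no match yet)
Bit 16: prefix='01' (no match yet)
Bit 17: prefix='010' -> emit 'k', reset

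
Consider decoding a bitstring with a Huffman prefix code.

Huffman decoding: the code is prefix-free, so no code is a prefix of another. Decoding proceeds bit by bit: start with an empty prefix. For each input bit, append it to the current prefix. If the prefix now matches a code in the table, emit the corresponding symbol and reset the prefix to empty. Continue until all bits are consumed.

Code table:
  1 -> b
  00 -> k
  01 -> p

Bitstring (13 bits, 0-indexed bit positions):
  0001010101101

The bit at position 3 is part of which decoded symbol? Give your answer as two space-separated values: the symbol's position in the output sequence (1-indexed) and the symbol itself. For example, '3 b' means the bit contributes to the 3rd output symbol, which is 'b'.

Answer: 2 p

Derivation:
Bit 0: prefix='0' (no match yet)
Bit 1: prefix='00' -> emit 'k', reset
Bit 2: prefix='0' (no match yet)
Bit 3: prefix='01' -> emit 'p', reset
Bit 4: prefix='0' (no match yet)
Bit 5: prefix='01' -> emit 'p', reset
Bit 6: prefix='0' (no match yet)
Bit 7: prefix='01' -> emit 'p', reset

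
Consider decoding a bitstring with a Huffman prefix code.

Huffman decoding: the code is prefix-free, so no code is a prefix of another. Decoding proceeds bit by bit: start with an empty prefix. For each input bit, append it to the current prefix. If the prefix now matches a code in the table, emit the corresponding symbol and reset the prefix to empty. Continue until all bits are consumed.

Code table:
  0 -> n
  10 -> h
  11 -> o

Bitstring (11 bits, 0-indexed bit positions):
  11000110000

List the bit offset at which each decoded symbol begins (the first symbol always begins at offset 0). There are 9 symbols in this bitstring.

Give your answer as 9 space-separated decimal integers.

Bit 0: prefix='1' (no match yet)
Bit 1: prefix='11' -> emit 'o', reset
Bit 2: prefix='0' -> emit 'n', reset
Bit 3: prefix='0' -> emit 'n', reset
Bit 4: prefix='0' -> emit 'n', reset
Bit 5: prefix='1' (no match yet)
Bit 6: prefix='11' -> emit 'o', reset
Bit 7: prefix='0' -> emit 'n', reset
Bit 8: prefix='0' -> emit 'n', reset
Bit 9: prefix='0' -> emit 'n', reset
Bit 10: prefix='0' -> emit 'n', reset

Answer: 0 2 3 4 5 7 8 9 10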